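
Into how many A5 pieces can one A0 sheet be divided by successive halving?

Each ISO step halves the sheet: 1 × A0 → 2 × A1 → 4 × A2 → 8 × A3 → …
From A0 to A5 is 5 halving steps: 2^5 = 32.

32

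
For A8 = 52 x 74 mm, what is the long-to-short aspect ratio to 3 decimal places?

1.423

74 / 52 = 1.423
ISO 216 targets √2 ≈ 1.414; the +0.009 deviation is from mm rounding.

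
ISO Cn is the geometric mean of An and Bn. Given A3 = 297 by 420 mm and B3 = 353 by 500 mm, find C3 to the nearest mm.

Short side: √(297 · 353) = √104841 ≈ 323.8 → 324 mm
Long side: √(420 · 500) = √210000 ≈ 458.3 → 458 mm

324 × 458 mm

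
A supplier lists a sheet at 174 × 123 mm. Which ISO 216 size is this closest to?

Aspect ratio 174/123 ≈ 1.415 — close to the ISO √2 ≈ 1.414.
In the B-series (B0 = 1000 × 1414 mm): B6 = 125 × 176 mm.
Off by 4 mm total — nearest standard size.

B6 (125 × 176 mm)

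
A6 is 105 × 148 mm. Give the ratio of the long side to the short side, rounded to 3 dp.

148 / 105 = 1.410
ISO 216 targets √2 ≈ 1.414; the -0.005 deviation is from mm rounding.

1.410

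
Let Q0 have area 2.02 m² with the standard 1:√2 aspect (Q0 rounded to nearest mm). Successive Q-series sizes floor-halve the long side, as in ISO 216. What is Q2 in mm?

Let Q0's short side be w mm. w · w√2 = 2.02 m² = 2,020,000 mm², so w ≈ 1195.1 mm and w√2 ≈ 1690.2 mm → Q0 = 1195 × 1690 mm.
Q1: ⌊1690/2⌋ × 1195 = 845 × 1195 mm
Q2: ⌊1195/2⌋ × 845 = 597 × 845 mm

597 × 845 mm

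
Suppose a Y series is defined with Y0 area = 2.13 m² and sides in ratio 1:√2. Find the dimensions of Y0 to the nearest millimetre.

Let the short side be w mm. Then w · w√2 = 2.13 m² = 2,130,000 mm².
w² = 2,130,000/√2, so w ≈ 1227.2 mm; long side = w√2 ≈ 1735.6 mm.

1227 × 1736 mm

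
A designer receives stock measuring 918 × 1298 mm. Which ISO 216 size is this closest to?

C0 (917 × 1297 mm)

Aspect ratio 1298/918 ≈ 1.414 — close to the ISO √2 ≈ 1.414.
In the C-series (envelope sizes, between A and B): C0 = 917 × 1297 mm.
Off by 2 mm total — nearest standard size.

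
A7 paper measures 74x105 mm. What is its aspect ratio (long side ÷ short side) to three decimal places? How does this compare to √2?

105 / 74 = 1.419
ISO 216 targets √2 ≈ 1.414; the +0.005 deviation is from mm rounding.

1.419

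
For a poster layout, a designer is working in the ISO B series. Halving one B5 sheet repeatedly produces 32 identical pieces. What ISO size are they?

32 = 2^5, so 5 halving steps.
B5 → B6 → … → B10 after 5 steps.

B10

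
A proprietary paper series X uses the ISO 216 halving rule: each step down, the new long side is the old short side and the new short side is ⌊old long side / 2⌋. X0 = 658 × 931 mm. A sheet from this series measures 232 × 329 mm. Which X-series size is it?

X3

X0: 658 × 931 mm
X1: 465 × 658 mm
X2: 329 × 465 mm
X3: 232 × 329 mm
X4: 164 × 232 mm
→ matches X3.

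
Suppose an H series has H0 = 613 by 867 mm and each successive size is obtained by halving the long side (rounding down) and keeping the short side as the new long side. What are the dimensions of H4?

153 × 216 mm

H1: ⌊867/2⌋ × 613 = 433 × 613 mm
H2: ⌊613/2⌋ × 433 = 306 × 433 mm
H3: ⌊433/2⌋ × 306 = 216 × 306 mm
H4: ⌊306/2⌋ × 216 = 153 × 216 mm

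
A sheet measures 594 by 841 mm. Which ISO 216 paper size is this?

Aspect ratio 841/594 ≈ 1.416 — close to the ISO √2 ≈ 1.414.
In the A-series (A0 area = 1 m²): A1 = 594 × 841 mm.

A1 (594 × 841 mm)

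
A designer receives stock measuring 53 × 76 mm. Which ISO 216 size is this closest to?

Aspect ratio 76/53 ≈ 1.434 (ISO target is √2 ≈ 1.414).
In the A-series (A0 area = 1 m²): A8 = 52 × 74 mm.
Off by 3 mm total — nearest standard size.

A8 (52 × 74 mm)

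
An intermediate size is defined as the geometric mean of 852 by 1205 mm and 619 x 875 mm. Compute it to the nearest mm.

726 × 1027 mm

Short side: √(852 · 619) = √527388 ≈ 726.2 → 726 mm
Long side: √(1205 · 875) = √1054375 ≈ 1026.8 → 1027 mm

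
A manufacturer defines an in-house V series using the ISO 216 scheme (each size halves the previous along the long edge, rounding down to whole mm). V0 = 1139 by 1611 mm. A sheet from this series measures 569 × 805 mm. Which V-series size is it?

V2

V0: 1139 × 1611 mm
V1: 805 × 1139 mm
V2: 569 × 805 mm
V3: 402 × 569 mm
→ matches V2.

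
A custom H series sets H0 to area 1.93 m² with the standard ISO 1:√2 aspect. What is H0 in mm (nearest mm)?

1168 × 1652 mm

Let the short side be w mm. Then w · w√2 = 1.93 m² = 1,930,000 mm².
w² = 1,930,000/√2, so w ≈ 1168.2 mm; long side = w√2 ≈ 1652.1 mm.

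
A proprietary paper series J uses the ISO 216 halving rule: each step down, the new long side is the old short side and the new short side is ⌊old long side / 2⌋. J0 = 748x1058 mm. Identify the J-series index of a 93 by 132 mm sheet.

J0: 748 × 1058 mm
J1: 529 × 748 mm
J2: 374 × 529 mm
J3: 264 × 374 mm
J4: 187 × 264 mm
J5: 132 × 187 mm
J6: 93 × 132 mm
J7: 66 × 93 mm
→ matches J6.

J6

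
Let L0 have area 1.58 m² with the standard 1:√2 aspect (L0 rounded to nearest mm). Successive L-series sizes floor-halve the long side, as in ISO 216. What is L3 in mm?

Let L0's short side be w mm. w · w√2 = 1.58 m² = 1,580,000 mm², so w ≈ 1057.0 mm and w√2 ≈ 1494.8 mm → L0 = 1057 × 1495 mm.
L1: ⌊1495/2⌋ × 1057 = 747 × 1057 mm
L2: ⌊1057/2⌋ × 747 = 528 × 747 mm
L3: ⌊747/2⌋ × 528 = 373 × 528 mm

373 × 528 mm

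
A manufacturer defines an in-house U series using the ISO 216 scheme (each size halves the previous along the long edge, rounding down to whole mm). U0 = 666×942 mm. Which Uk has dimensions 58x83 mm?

U7

U0: 666 × 942 mm
U1: 471 × 666 mm
U2: 333 × 471 mm
U3: 235 × 333 mm
U4: 166 × 235 mm
U5: 117 × 166 mm
U6: 83 × 117 mm
U7: 58 × 83 mm
U8: 41 × 58 mm
→ matches U7.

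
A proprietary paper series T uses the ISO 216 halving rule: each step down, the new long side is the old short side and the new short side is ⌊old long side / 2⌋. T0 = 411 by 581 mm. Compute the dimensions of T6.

T1 = 290 × 411 mm (from T0 by 1 halving).
T2: ⌊411/2⌋ × 290 = 205 × 290 mm
T3: ⌊290/2⌋ × 205 = 145 × 205 mm
T4: ⌊205/2⌋ × 145 = 102 × 145 mm
T5: ⌊145/2⌋ × 102 = 72 × 102 mm
T6: ⌊102/2⌋ × 72 = 51 × 72 mm

51 × 72 mm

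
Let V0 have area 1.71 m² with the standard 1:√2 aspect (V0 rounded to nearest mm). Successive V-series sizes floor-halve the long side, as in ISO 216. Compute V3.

388 × 550 mm

Let V0's short side be w mm. w · w√2 = 1.71 m² = 1,710,000 mm², so w ≈ 1099.6 mm and w√2 ≈ 1555.1 mm → V0 = 1100 × 1555 mm.
V1: ⌊1555/2⌋ × 1100 = 777 × 1100 mm
V2: ⌊1100/2⌋ × 777 = 550 × 777 mm
V3: ⌊777/2⌋ × 550 = 388 × 550 mm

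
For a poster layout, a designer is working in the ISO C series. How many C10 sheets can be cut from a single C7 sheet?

8

C7 = 81 × 114 mm; C10 = 28 × 40 mm.
Each halving step doubles the count; 3 steps from C7 to C10.
2^3 = 8.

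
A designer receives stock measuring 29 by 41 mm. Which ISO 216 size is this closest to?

Aspect ratio 41/29 ≈ 1.414 — close to the ISO √2 ≈ 1.414.
In the C-series (envelope sizes, between A and B): C10 = 28 × 40 mm.
Off by 2 mm total — nearest standard size.

C10 (28 × 40 mm)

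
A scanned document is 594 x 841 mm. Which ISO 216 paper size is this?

A1 (594 × 841 mm)

Aspect ratio 841/594 ≈ 1.416 — close to the ISO √2 ≈ 1.414.
In the A-series (A0 area = 1 m²): A1 = 594 × 841 mm.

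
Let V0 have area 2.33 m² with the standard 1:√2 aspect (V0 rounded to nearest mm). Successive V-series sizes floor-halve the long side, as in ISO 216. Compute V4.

Let V0's short side be w mm. w · w√2 = 2.33 m² = 2,330,000 mm², so w ≈ 1283.6 mm and w√2 ≈ 1815.2 mm → V0 = 1284 × 1815 mm.
V1: ⌊1815/2⌋ × 1284 = 907 × 1284 mm
V2: ⌊1284/2⌋ × 907 = 642 × 907 mm
V3: ⌊907/2⌋ × 642 = 453 × 642 mm
V4: ⌊642/2⌋ × 453 = 321 × 453 mm

321 × 453 mm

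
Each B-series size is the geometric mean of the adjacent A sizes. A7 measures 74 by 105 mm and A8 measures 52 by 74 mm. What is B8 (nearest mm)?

62 × 88 mm

Short side: √(74 · 52) = √3848 ≈ 62.0 → 62 mm
Long side: √(105 · 74) = √7770 ≈ 88.1 → 88 mm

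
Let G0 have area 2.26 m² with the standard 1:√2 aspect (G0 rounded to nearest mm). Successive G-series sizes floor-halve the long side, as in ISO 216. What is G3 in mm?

Let G0's short side be w mm. w · w√2 = 2.26 m² = 2,260,000 mm², so w ≈ 1264.1 mm and w√2 ≈ 1787.8 mm → G0 = 1264 × 1788 mm.
G1: ⌊1788/2⌋ × 1264 = 894 × 1264 mm
G2: ⌊1264/2⌋ × 894 = 632 × 894 mm
G3: ⌊894/2⌋ × 632 = 447 × 632 mm

447 × 632 mm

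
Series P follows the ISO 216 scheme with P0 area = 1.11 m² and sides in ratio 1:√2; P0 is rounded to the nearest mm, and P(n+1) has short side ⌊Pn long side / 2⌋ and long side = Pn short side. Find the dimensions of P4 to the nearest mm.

221 × 313 mm

Let P0's short side be w mm. w · w√2 = 1.11 m² = 1,110,000 mm², so w ≈ 885.9 mm and w√2 ≈ 1252.9 mm → P0 = 886 × 1253 mm.
P1: ⌊1253/2⌋ × 886 = 626 × 886 mm
P2: ⌊886/2⌋ × 626 = 443 × 626 mm
P3: ⌊626/2⌋ × 443 = 313 × 443 mm
P4: ⌊443/2⌋ × 313 = 221 × 313 mm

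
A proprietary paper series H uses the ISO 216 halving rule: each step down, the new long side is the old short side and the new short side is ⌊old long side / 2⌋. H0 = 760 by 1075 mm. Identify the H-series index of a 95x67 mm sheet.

H7

H0: 760 × 1075 mm
H1: 537 × 760 mm
H2: 380 × 537 mm
H3: 268 × 380 mm
H4: 190 × 268 mm
H5: 134 × 190 mm
H6: 95 × 134 mm
H7: 67 × 95 mm
H8: 47 × 67 mm
→ matches H7.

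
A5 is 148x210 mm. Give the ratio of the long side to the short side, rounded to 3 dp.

1.419

210 / 148 = 1.419
ISO 216 targets √2 ≈ 1.414; the +0.005 deviation is from mm rounding.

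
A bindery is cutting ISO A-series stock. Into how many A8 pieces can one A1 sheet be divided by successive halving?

Each ISO step halves the sheet: 1 × A1 → 2 × A2 → 4 × A3 → 8 × A4 → …
From A1 to A8 is 7 halving steps: 2^7 = 128.

128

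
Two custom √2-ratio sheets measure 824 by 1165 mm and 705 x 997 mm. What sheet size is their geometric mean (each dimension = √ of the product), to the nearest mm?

762 × 1078 mm

Short side: √(824 · 705) = √580920 ≈ 762.2 → 762 mm
Long side: √(1165 · 997) = √1161505 ≈ 1077.7 → 1078 mm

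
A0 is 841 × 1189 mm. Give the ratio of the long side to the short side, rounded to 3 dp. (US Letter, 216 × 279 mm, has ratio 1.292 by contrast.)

1189 / 841 = 1.414
Matches √2 ≈ 1.414 — the ISO 216 defining ratio.

1.414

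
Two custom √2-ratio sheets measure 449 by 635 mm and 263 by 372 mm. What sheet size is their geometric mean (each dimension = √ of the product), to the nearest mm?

344 × 486 mm

Short side: √(449 · 263) = √118087 ≈ 343.6 → 344 mm
Long side: √(635 · 372) = √236220 ≈ 486.0 → 486 mm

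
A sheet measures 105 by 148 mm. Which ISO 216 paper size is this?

Aspect ratio 148/105 ≈ 1.410 — close to the ISO √2 ≈ 1.414.
In the A-series (A0 area = 1 m²): A6 = 105 × 148 mm.

A6 (105 × 148 mm)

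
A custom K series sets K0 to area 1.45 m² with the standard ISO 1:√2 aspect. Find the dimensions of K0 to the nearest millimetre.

Let the short side be w mm. Then w · w√2 = 1.45 m² = 1,450,000 mm².
w² = 1,450,000/√2, so w ≈ 1012.6 mm; long side = w√2 ≈ 1432.0 mm.

1013 × 1432 mm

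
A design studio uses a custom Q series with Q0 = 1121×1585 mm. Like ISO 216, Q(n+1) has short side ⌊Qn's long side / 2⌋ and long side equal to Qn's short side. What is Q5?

198 × 280 mm

Q1 = 792 × 1121 mm (from Q0 by 1 halving).
Q2: ⌊1121/2⌋ × 792 = 560 × 792 mm
Q3: ⌊792/2⌋ × 560 = 396 × 560 mm
Q4: ⌊560/2⌋ × 396 = 280 × 396 mm
Q5: ⌊396/2⌋ × 280 = 198 × 280 mm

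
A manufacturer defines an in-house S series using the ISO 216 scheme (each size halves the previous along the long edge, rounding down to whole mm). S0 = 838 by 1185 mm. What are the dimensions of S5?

148 × 209 mm

S1 = 592 × 838 mm (from S0 by 1 halving).
S2: ⌊838/2⌋ × 592 = 419 × 592 mm
S3: ⌊592/2⌋ × 419 = 296 × 419 mm
S4: ⌊419/2⌋ × 296 = 209 × 296 mm
S5: ⌊296/2⌋ × 209 = 148 × 209 mm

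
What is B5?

B0 = 1000 × 1414 mm (B0 has a 1000 mm short side, aspect 1:√2).
B1: ⌊1414/2⌋ × 1000 = 707 × 1000 mm
B2: ⌊1000/2⌋ × 707 = 500 × 707 mm
B3: ⌊707/2⌋ × 500 = 353 × 500 mm
B4: ⌊500/2⌋ × 353 = 250 × 353 mm
B5: ⌊353/2⌋ × 250 = 176 × 250 mm

176 × 250 mm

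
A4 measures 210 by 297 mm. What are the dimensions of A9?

A5: ⌊297/2⌋ × 210 = 148 × 210 mm
A6: ⌊210/2⌋ × 148 = 105 × 148 mm
A7: ⌊148/2⌋ × 105 = 74 × 105 mm
A8: ⌊105/2⌋ × 74 = 52 × 74 mm
A9: ⌊74/2⌋ × 52 = 37 × 52 mm

37 × 52 mm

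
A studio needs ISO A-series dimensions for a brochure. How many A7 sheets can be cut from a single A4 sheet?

8

Each ISO step halves the sheet: 1 × A4 → 2 × A5 → 4 × A6 → 8 × A7
From A4 to A7 is 3 halving steps: 2^3 = 8.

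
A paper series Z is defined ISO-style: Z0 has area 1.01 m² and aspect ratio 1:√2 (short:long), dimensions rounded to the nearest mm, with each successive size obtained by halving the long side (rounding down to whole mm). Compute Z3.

Let Z0's short side be w mm. w · w√2 = 1.01 m² = 1,010,000 mm², so w ≈ 845.1 mm and w√2 ≈ 1195.1 mm → Z0 = 845 × 1195 mm.
Z1: ⌊1195/2⌋ × 845 = 597 × 845 mm
Z2: ⌊845/2⌋ × 597 = 422 × 597 mm
Z3: ⌊597/2⌋ × 422 = 298 × 422 mm

298 × 422 mm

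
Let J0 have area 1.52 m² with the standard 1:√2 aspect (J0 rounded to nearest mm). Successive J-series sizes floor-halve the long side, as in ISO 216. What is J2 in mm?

518 × 733 mm

Let J0's short side be w mm. w · w√2 = 1.52 m² = 1,520,000 mm², so w ≈ 1036.7 mm and w√2 ≈ 1466.2 mm → J0 = 1037 × 1466 mm.
J1: ⌊1466/2⌋ × 1037 = 733 × 1037 mm
J2: ⌊1037/2⌋ × 733 = 518 × 733 mm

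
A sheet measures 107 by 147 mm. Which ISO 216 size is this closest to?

Aspect ratio 147/107 ≈ 1.374 (ISO target is √2 ≈ 1.414).
In the A-series (A0 area = 1 m²): A6 = 105 × 148 mm.
Off by 3 mm total — nearest standard size.

A6 (105 × 148 mm)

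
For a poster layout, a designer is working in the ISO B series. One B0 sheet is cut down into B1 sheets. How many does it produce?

Each ISO step halves the sheet: 1 × B0 → 2 × B1
From B0 to B1 is 1 halving step: 2^1 = 2.

2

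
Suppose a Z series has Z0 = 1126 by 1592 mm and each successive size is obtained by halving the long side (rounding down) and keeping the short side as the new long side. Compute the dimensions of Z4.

281 × 398 mm

Z1: ⌊1592/2⌋ × 1126 = 796 × 1126 mm
Z2: ⌊1126/2⌋ × 796 = 563 × 796 mm
Z3: ⌊796/2⌋ × 563 = 398 × 563 mm
Z4: ⌊563/2⌋ × 398 = 281 × 398 mm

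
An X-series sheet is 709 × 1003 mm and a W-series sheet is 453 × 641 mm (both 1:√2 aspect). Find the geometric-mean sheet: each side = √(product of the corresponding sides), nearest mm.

Short side: √(709 · 453) = √321177 ≈ 566.7 → 567 mm
Long side: √(1003 · 641) = √642923 ≈ 801.8 → 802 mm

567 × 802 mm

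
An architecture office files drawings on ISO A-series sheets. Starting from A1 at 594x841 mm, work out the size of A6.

A2: ⌊841/2⌋ × 594 = 420 × 594 mm
A3: ⌊594/2⌋ × 420 = 297 × 420 mm
A4: ⌊420/2⌋ × 297 = 210 × 297 mm
A5: ⌊297/2⌋ × 210 = 148 × 210 mm
A6: ⌊210/2⌋ × 148 = 105 × 148 mm

105 × 148 mm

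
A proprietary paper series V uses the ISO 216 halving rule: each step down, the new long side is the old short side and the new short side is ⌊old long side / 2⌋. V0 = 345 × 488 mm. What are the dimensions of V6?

43 × 61 mm

V1: ⌊488/2⌋ × 345 = 244 × 345 mm
V2: ⌊345/2⌋ × 244 = 172 × 244 mm
V3: ⌊244/2⌋ × 172 = 122 × 172 mm
V4: ⌊172/2⌋ × 122 = 86 × 122 mm
V5: ⌊122/2⌋ × 86 = 61 × 86 mm
V6: ⌊86/2⌋ × 61 = 43 × 61 mm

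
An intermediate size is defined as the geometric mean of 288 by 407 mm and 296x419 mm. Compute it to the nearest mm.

Short side: √(288 · 296) = √85248 ≈ 292.0 → 292 mm
Long side: √(407 · 419) = √170533 ≈ 413.0 → 413 mm

292 × 413 mm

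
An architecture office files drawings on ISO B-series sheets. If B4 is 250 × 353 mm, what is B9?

B5: ⌊353/2⌋ × 250 = 176 × 250 mm
B6: ⌊250/2⌋ × 176 = 125 × 176 mm
B7: ⌊176/2⌋ × 125 = 88 × 125 mm
B8: ⌊125/2⌋ × 88 = 62 × 88 mm
B9: ⌊88/2⌋ × 62 = 44 × 62 mm

44 × 62 mm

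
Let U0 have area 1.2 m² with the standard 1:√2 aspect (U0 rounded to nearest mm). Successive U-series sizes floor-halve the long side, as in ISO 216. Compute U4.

Let U0's short side be w mm. w · w√2 = 1.2 m² = 1,200,000 mm², so w ≈ 921.2 mm and w√2 ≈ 1302.7 mm → U0 = 921 × 1303 mm.
U1: ⌊1303/2⌋ × 921 = 651 × 921 mm
U2: ⌊921/2⌋ × 651 = 460 × 651 mm
U3: ⌊651/2⌋ × 460 = 325 × 460 mm
U4: ⌊460/2⌋ × 325 = 230 × 325 mm

230 × 325 mm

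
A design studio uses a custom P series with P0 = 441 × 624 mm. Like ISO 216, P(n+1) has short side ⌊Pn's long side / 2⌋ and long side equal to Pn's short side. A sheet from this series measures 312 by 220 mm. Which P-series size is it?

P2

P0: 441 × 624 mm
P1: 312 × 441 mm
P2: 220 × 312 mm
P3: 156 × 220 mm
→ matches P2.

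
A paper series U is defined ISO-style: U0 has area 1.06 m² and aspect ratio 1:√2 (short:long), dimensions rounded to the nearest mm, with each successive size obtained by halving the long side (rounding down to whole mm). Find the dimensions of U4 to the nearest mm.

Let U0's short side be w mm. w · w√2 = 1.06 m² = 1,060,000 mm², so w ≈ 865.8 mm and w√2 ≈ 1224.4 mm → U0 = 866 × 1224 mm.
U1: ⌊1224/2⌋ × 866 = 612 × 866 mm
U2: ⌊866/2⌋ × 612 = 433 × 612 mm
U3: ⌊612/2⌋ × 433 = 306 × 433 mm
U4: ⌊433/2⌋ × 306 = 216 × 306 mm

216 × 306 mm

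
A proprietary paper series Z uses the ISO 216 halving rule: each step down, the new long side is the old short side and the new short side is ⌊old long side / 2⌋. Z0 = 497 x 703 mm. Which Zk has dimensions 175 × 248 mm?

Z3

Z0: 497 × 703 mm
Z1: 351 × 497 mm
Z2: 248 × 351 mm
Z3: 175 × 248 mm
Z4: 124 × 175 mm
→ matches Z3.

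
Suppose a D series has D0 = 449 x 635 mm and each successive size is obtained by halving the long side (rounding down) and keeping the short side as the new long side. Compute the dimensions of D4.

D1: ⌊635/2⌋ × 449 = 317 × 449 mm
D2: ⌊449/2⌋ × 317 = 224 × 317 mm
D3: ⌊317/2⌋ × 224 = 158 × 224 mm
D4: ⌊224/2⌋ × 158 = 112 × 158 mm

112 × 158 mm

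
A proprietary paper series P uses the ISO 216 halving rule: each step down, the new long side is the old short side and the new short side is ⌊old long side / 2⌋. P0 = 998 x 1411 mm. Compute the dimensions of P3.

P1: ⌊1411/2⌋ × 998 = 705 × 998 mm
P2: ⌊998/2⌋ × 705 = 499 × 705 mm
P3: ⌊705/2⌋ × 499 = 352 × 499 mm

352 × 499 mm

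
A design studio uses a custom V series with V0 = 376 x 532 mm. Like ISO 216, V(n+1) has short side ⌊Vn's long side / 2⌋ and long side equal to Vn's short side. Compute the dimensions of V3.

133 × 188 mm

V1: ⌊532/2⌋ × 376 = 266 × 376 mm
V2: ⌊376/2⌋ × 266 = 188 × 266 mm
V3: ⌊266/2⌋ × 188 = 133 × 188 mm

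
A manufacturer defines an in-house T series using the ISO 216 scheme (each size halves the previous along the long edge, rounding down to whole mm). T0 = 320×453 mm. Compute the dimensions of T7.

28 × 40 mm

T1 = 226 × 320 mm (from T0 by 1 halving).
T2: ⌊320/2⌋ × 226 = 160 × 226 mm
T3: ⌊226/2⌋ × 160 = 113 × 160 mm
T4: ⌊160/2⌋ × 113 = 80 × 113 mm
T5: ⌊113/2⌋ × 80 = 56 × 80 mm
T6: ⌊80/2⌋ × 56 = 40 × 56 mm
T7: ⌊56/2⌋ × 40 = 28 × 40 mm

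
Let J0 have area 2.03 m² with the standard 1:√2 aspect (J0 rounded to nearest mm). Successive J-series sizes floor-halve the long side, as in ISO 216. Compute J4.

Let J0's short side be w mm. w · w√2 = 2.03 m² = 2,030,000 mm², so w ≈ 1198.1 mm and w√2 ≈ 1694.4 mm → J0 = 1198 × 1694 mm.
J1: ⌊1694/2⌋ × 1198 = 847 × 1198 mm
J2: ⌊1198/2⌋ × 847 = 599 × 847 mm
J3: ⌊847/2⌋ × 599 = 423 × 599 mm
J4: ⌊599/2⌋ × 423 = 299 × 423 mm

299 × 423 mm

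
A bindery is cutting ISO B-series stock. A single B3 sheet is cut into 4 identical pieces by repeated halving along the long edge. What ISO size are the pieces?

4 = 2^2, so 2 halving steps.
B3 → B4 → … → B5 after 2 steps.

B5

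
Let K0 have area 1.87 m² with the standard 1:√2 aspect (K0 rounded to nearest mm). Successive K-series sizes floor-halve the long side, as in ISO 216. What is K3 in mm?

Let K0's short side be w mm. w · w√2 = 1.87 m² = 1,870,000 mm², so w ≈ 1149.9 mm and w√2 ≈ 1626.2 mm → K0 = 1150 × 1626 mm.
K1: ⌊1626/2⌋ × 1150 = 813 × 1150 mm
K2: ⌊1150/2⌋ × 813 = 575 × 813 mm
K3: ⌊813/2⌋ × 575 = 406 × 575 mm

406 × 575 mm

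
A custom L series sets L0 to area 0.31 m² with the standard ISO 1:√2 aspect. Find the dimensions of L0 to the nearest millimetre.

468 × 662 mm

Let the short side be w mm. Then w · w√2 = 0.31 m² = 310,000 mm².
w² = 310,000/√2, so w ≈ 468.2 mm; long side = w√2 ≈ 662.1 mm.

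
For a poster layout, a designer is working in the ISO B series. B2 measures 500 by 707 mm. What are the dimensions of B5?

B3: ⌊707/2⌋ × 500 = 353 × 500 mm
B4: ⌊500/2⌋ × 353 = 250 × 353 mm
B5: ⌊353/2⌋ × 250 = 176 × 250 mm

176 × 250 mm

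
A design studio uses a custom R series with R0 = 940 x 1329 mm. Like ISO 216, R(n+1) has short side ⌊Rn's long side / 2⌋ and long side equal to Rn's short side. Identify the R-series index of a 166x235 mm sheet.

R0: 940 × 1329 mm
R1: 664 × 940 mm
R2: 470 × 664 mm
R3: 332 × 470 mm
R4: 235 × 332 mm
R5: 166 × 235 mm
R6: 117 × 166 mm
→ matches R5.

R5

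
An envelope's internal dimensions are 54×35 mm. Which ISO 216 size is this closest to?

A9 (37 × 52 mm)

Aspect ratio 54/35 ≈ 1.543 (ISO target is √2 ≈ 1.414).
In the A-series (A0 area = 1 m²): A9 = 37 × 52 mm.
Off by 4 mm total — nearest standard size.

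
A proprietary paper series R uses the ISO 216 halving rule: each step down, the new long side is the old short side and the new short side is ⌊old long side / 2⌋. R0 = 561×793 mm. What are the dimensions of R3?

198 × 280 mm

R1: ⌊793/2⌋ × 561 = 396 × 561 mm
R2: ⌊561/2⌋ × 396 = 280 × 396 mm
R3: ⌊396/2⌋ × 280 = 198 × 280 mm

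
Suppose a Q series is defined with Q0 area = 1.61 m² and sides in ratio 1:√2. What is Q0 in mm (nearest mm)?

Let the short side be w mm. Then w · w√2 = 1.61 m² = 1,610,000 mm².
w² = 1,610,000/√2, so w ≈ 1067.0 mm; long side = w√2 ≈ 1508.9 mm.

1067 × 1509 mm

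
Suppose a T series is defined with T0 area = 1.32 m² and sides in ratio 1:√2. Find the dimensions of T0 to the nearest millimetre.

Let the short side be w mm. Then w · w√2 = 1.32 m² = 1,320,000 mm².
w² = 1,320,000/√2, so w ≈ 966.1 mm; long side = w√2 ≈ 1366.3 mm.

966 × 1366 mm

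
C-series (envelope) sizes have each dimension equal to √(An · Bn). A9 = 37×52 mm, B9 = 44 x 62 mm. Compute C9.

Short side: √(37 · 44) = √1628 ≈ 40.3 → 40 mm
Long side: √(52 · 62) = √3224 ≈ 56.8 → 57 mm

40 × 57 mm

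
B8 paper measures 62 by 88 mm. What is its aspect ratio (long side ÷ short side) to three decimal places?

1.419

88 / 62 = 1.419
ISO 216 targets √2 ≈ 1.414; the +0.005 deviation is from mm rounding.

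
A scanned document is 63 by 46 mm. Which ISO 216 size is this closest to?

Aspect ratio 63/46 ≈ 1.370 (ISO target is √2 ≈ 1.414).
In the B-series (B0 = 1000 × 1414 mm): B9 = 44 × 62 mm.
Off by 3 mm total — nearest standard size.

B9 (44 × 62 mm)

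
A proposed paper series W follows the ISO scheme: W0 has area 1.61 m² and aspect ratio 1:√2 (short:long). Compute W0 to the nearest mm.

Let the short side be w mm. Then w · w√2 = 1.61 m² = 1,610,000 mm².
w² = 1,610,000/√2, so w ≈ 1067.0 mm; long side = w√2 ≈ 1508.9 mm.

1067 × 1509 mm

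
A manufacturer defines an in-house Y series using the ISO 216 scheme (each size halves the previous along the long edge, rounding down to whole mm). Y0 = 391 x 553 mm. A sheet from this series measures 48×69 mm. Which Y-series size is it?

Y6

Y0: 391 × 553 mm
Y1: 276 × 391 mm
Y2: 195 × 276 mm
Y3: 138 × 195 mm
Y4: 97 × 138 mm
Y5: 69 × 97 mm
Y6: 48 × 69 mm
Y7: 34 × 48 mm
→ matches Y6.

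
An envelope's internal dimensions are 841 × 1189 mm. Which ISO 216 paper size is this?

A0 (841 × 1189 mm)

Aspect ratio 1189/841 ≈ 1.414 — close to the ISO √2 ≈ 1.414.
In the A-series (A0 area = 1 m²): A0 = 841 × 1189 mm.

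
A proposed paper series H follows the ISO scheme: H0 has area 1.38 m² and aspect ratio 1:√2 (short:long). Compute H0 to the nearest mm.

988 × 1397 mm

Let the short side be w mm. Then w · w√2 = 1.38 m² = 1,380,000 mm².
w² = 1,380,000/√2, so w ≈ 987.8 mm; long side = w√2 ≈ 1397.0 mm.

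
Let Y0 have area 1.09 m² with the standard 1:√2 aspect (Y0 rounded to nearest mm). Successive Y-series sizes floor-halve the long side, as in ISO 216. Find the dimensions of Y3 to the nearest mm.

310 × 439 mm

Let Y0's short side be w mm. w · w√2 = 1.09 m² = 1,090,000 mm², so w ≈ 877.9 mm and w√2 ≈ 1241.6 mm → Y0 = 878 × 1242 mm.
Y1: ⌊1242/2⌋ × 878 = 621 × 878 mm
Y2: ⌊878/2⌋ × 621 = 439 × 621 mm
Y3: ⌊621/2⌋ × 439 = 310 × 439 mm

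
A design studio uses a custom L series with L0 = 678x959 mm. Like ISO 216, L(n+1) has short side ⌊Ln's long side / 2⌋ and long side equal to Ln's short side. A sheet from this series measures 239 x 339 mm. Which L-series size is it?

L3

L0: 678 × 959 mm
L1: 479 × 678 mm
L2: 339 × 479 mm
L3: 239 × 339 mm
L4: 169 × 239 mm
→ matches L3.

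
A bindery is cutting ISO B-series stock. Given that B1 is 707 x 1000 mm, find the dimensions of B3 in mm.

B2: ⌊1000/2⌋ × 707 = 500 × 707 mm
B3: ⌊707/2⌋ × 500 = 353 × 500 mm

353 × 500 mm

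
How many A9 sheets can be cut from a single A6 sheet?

8

A6 = 105 × 148 mm; A9 = 37 × 52 mm.
Each halving step doubles the count; 3 steps from A6 to A9.
2^3 = 8.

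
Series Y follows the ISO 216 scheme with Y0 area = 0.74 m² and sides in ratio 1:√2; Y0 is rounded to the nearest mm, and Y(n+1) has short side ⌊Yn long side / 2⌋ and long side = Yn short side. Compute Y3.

255 × 361 mm

Let Y0's short side be w mm. w · w√2 = 0.74 m² = 740,000 mm², so w ≈ 723.4 mm and w√2 ≈ 1023.0 mm → Y0 = 723 × 1023 mm.
Y1: ⌊1023/2⌋ × 723 = 511 × 723 mm
Y2: ⌊723/2⌋ × 511 = 361 × 511 mm
Y3: ⌊511/2⌋ × 361 = 255 × 361 mm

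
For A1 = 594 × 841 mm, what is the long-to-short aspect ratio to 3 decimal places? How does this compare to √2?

841 / 594 = 1.416
ISO 216 targets √2 ≈ 1.414; the +0.002 deviation is from mm rounding.

1.416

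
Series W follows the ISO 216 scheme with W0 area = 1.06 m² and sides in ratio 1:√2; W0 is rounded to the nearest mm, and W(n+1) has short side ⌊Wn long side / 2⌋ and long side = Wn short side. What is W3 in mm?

306 × 433 mm

Let W0's short side be w mm. w · w√2 = 1.06 m² = 1,060,000 mm², so w ≈ 865.8 mm and w√2 ≈ 1224.4 mm → W0 = 866 × 1224 mm.
W1: ⌊1224/2⌋ × 866 = 612 × 866 mm
W2: ⌊866/2⌋ × 612 = 433 × 612 mm
W3: ⌊612/2⌋ × 433 = 306 × 433 mm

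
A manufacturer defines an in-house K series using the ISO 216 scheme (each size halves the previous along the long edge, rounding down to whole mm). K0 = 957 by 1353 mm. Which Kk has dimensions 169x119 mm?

K6

K0: 957 × 1353 mm
K1: 676 × 957 mm
K2: 478 × 676 mm
K3: 338 × 478 mm
K4: 239 × 338 mm
K5: 169 × 239 mm
K6: 119 × 169 mm
K7: 84 × 119 mm
→ matches K6.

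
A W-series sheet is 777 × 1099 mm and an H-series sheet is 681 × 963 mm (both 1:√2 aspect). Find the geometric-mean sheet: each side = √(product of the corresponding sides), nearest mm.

727 × 1029 mm

Short side: √(777 · 681) = √529137 ≈ 727.4 → 727 mm
Long side: √(1099 · 963) = √1058337 ≈ 1028.8 → 1029 mm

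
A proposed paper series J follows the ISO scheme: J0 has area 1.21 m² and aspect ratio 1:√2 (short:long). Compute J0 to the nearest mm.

Let the short side be w mm. Then w · w√2 = 1.21 m² = 1,210,000 mm².
w² = 1,210,000/√2, so w ≈ 925.0 mm; long side = w√2 ≈ 1308.1 mm.

925 × 1308 mm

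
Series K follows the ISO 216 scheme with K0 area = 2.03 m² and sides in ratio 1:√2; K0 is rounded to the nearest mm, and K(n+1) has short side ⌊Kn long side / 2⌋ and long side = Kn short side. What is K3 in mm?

Let K0's short side be w mm. w · w√2 = 2.03 m² = 2,030,000 mm², so w ≈ 1198.1 mm and w√2 ≈ 1694.4 mm → K0 = 1198 × 1694 mm.
K1: ⌊1694/2⌋ × 1198 = 847 × 1198 mm
K2: ⌊1198/2⌋ × 847 = 599 × 847 mm
K3: ⌊847/2⌋ × 599 = 423 × 599 mm

423 × 599 mm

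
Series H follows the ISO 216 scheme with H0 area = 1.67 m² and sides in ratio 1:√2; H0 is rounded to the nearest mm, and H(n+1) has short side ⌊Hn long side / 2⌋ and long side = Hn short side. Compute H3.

Let H0's short side be w mm. w · w√2 = 1.67 m² = 1,670,000 mm², so w ≈ 1086.7 mm and w√2 ≈ 1536.8 mm → H0 = 1087 × 1537 mm.
H1: ⌊1537/2⌋ × 1087 = 768 × 1087 mm
H2: ⌊1087/2⌋ × 768 = 543 × 768 mm
H3: ⌊768/2⌋ × 543 = 384 × 543 mm

384 × 543 mm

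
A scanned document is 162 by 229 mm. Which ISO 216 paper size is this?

Aspect ratio 229/162 ≈ 1.414 — close to the ISO √2 ≈ 1.414.
In the C-series (envelope sizes, between A and B): C5 = 162 × 229 mm.

C5 (162 × 229 mm)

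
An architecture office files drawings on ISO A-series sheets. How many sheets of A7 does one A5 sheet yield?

4

Each ISO step halves the sheet: 1 × A5 → 2 × A6 → 4 × A7
From A5 to A7 is 2 halving steps: 2^2 = 4.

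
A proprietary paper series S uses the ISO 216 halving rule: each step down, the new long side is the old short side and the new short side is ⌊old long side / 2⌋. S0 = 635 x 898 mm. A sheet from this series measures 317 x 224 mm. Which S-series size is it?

S0: 635 × 898 mm
S1: 449 × 635 mm
S2: 317 × 449 mm
S3: 224 × 317 mm
S4: 158 × 224 mm
→ matches S3.

S3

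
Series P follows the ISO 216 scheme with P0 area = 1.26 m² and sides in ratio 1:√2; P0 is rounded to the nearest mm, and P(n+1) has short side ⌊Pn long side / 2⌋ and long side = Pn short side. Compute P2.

Let P0's short side be w mm. w · w√2 = 1.26 m² = 1,260,000 mm², so w ≈ 943.9 mm and w√2 ≈ 1334.9 mm → P0 = 944 × 1335 mm.
P1: ⌊1335/2⌋ × 944 = 667 × 944 mm
P2: ⌊944/2⌋ × 667 = 472 × 667 mm

472 × 667 mm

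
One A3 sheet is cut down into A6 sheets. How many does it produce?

A3 = 297 × 420 mm; A6 = 105 × 148 mm.
Each halving step doubles the count; 3 steps from A3 to A6.
2^3 = 8.

8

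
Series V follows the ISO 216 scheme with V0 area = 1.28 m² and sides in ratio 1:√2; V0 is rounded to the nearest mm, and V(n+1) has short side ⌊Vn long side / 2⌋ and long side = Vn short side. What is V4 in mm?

Let V0's short side be w mm. w · w√2 = 1.28 m² = 1,280,000 mm², so w ≈ 951.4 mm and w√2 ≈ 1345.4 mm → V0 = 951 × 1345 mm.
V1: ⌊1345/2⌋ × 951 = 672 × 951 mm
V2: ⌊951/2⌋ × 672 = 475 × 672 mm
V3: ⌊672/2⌋ × 475 = 336 × 475 mm
V4: ⌊475/2⌋ × 336 = 237 × 336 mm

237 × 336 mm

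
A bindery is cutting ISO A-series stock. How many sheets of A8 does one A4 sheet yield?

A4 = 210 × 297 mm; A8 = 52 × 74 mm.
Each halving step doubles the count; 4 steps from A4 to A8.
2^4 = 16.

16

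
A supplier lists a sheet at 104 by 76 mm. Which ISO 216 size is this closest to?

Aspect ratio 104/76 ≈ 1.368 (ISO target is √2 ≈ 1.414).
In the A-series (A0 area = 1 m²): A7 = 74 × 105 mm.
Off by 3 mm total — nearest standard size.

A7 (74 × 105 mm)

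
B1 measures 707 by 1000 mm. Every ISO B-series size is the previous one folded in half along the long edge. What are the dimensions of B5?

B2: ⌊1000/2⌋ × 707 = 500 × 707 mm
B3: ⌊707/2⌋ × 500 = 353 × 500 mm
B4: ⌊500/2⌋ × 353 = 250 × 353 mm
B5: ⌊353/2⌋ × 250 = 176 × 250 mm

176 × 250 mm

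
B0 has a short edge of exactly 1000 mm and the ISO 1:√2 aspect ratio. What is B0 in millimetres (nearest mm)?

Short side = 1000 mm; long side = 1000√2 ≈ 1414.2 mm.

1000 × 1414 mm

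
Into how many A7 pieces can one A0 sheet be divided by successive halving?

128

A0 = 841 × 1189 mm; A7 = 74 × 105 mm.
Each halving step doubles the count; 7 steps from A0 to A7.
2^7 = 128.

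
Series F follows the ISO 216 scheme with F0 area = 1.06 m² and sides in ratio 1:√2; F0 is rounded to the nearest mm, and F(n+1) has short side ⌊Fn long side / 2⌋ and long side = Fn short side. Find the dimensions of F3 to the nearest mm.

Let F0's short side be w mm. w · w√2 = 1.06 m² = 1,060,000 mm², so w ≈ 865.8 mm and w√2 ≈ 1224.4 mm → F0 = 866 × 1224 mm.
F1: ⌊1224/2⌋ × 866 = 612 × 866 mm
F2: ⌊866/2⌋ × 612 = 433 × 612 mm
F3: ⌊612/2⌋ × 433 = 306 × 433 mm

306 × 433 mm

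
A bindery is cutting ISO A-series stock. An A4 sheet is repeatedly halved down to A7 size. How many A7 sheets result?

8

Each ISO step halves the sheet: 1 × A4 → 2 × A5 → 4 × A6 → 8 × A7
From A4 to A7 is 3 halving steps: 2^3 = 8.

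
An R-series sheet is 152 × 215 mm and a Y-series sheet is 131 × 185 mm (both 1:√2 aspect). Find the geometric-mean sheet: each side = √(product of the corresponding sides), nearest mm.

Short side: √(152 · 131) = √19912 ≈ 141.1 → 141 mm
Long side: √(215 · 185) = √39775 ≈ 199.4 → 199 mm

141 × 199 mm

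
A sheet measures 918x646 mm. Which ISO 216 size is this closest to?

Aspect ratio 918/646 ≈ 1.421 — close to the ISO √2 ≈ 1.414.
In the C-series (envelope sizes, between A and B): C1 = 648 × 917 mm.
Off by 3 mm total — nearest standard size.

C1 (648 × 917 mm)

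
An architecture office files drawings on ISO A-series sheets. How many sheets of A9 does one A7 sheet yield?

Each ISO step halves the sheet: 1 × A7 → 2 × A8 → 4 × A9
From A7 to A9 is 2 halving steps: 2^2 = 4.

4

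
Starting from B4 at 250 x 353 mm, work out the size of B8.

62 × 88 mm

B5: ⌊353/2⌋ × 250 = 176 × 250 mm
B6: ⌊250/2⌋ × 176 = 125 × 176 mm
B7: ⌊176/2⌋ × 125 = 88 × 125 mm
B8: ⌊125/2⌋ × 88 = 62 × 88 mm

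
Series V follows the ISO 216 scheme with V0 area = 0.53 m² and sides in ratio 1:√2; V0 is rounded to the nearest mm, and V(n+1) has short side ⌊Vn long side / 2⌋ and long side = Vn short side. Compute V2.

306 × 433 mm

Let V0's short side be w mm. w · w√2 = 0.53 m² = 530,000 mm², so w ≈ 612.2 mm and w√2 ≈ 865.8 mm → V0 = 612 × 866 mm.
V1: ⌊866/2⌋ × 612 = 433 × 612 mm
V2: ⌊612/2⌋ × 433 = 306 × 433 mm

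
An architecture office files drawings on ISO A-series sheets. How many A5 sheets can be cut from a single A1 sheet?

A1 = 594 × 841 mm; A5 = 148 × 210 mm.
Each halving step doubles the count; 4 steps from A1 to A5.
2^4 = 16.

16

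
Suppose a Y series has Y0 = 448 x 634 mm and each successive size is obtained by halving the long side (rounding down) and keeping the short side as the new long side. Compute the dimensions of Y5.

79 × 112 mm

Y1: ⌊634/2⌋ × 448 = 317 × 448 mm
Y2: ⌊448/2⌋ × 317 = 224 × 317 mm
Y3: ⌊317/2⌋ × 224 = 158 × 224 mm
Y4: ⌊224/2⌋ × 158 = 112 × 158 mm
Y5: ⌊158/2⌋ × 112 = 79 × 112 mm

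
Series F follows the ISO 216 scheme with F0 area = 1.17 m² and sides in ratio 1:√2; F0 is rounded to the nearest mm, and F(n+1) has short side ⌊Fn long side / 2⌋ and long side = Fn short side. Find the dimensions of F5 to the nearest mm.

Let F0's short side be w mm. w · w√2 = 1.17 m² = 1,170,000 mm², so w ≈ 909.6 mm and w√2 ≈ 1286.3 mm → F0 = 910 × 1286 mm.
F1: ⌊1286/2⌋ × 910 = 643 × 910 mm
F2: ⌊910/2⌋ × 643 = 455 × 643 mm
F3: ⌊643/2⌋ × 455 = 321 × 455 mm
F4: ⌊455/2⌋ × 321 = 227 × 321 mm
F5: ⌊321/2⌋ × 227 = 160 × 227 mm

160 × 227 mm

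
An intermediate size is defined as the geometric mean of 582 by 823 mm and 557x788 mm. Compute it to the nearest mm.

569 × 805 mm

Short side: √(582 · 557) = √324174 ≈ 569.4 → 569 mm
Long side: √(823 · 788) = √648524 ≈ 805.3 → 805 mm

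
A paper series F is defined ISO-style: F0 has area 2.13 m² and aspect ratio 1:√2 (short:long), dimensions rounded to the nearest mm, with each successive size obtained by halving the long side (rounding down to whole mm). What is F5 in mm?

Let F0's short side be w mm. w · w√2 = 2.13 m² = 2,130,000 mm², so w ≈ 1227.2 mm and w√2 ≈ 1735.6 mm → F0 = 1227 × 1736 mm.
F1: ⌊1736/2⌋ × 1227 = 868 × 1227 mm
F2: ⌊1227/2⌋ × 868 = 613 × 868 mm
F3: ⌊868/2⌋ × 613 = 434 × 613 mm
F4: ⌊613/2⌋ × 434 = 306 × 434 mm
F5: ⌊434/2⌋ × 306 = 217 × 306 mm

217 × 306 mm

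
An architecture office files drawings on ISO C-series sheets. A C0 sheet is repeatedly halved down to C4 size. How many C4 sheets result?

C0 = 917 × 1297 mm; C4 = 229 × 324 mm.
Each halving step doubles the count; 4 steps from C0 to C4.
2^4 = 16.

16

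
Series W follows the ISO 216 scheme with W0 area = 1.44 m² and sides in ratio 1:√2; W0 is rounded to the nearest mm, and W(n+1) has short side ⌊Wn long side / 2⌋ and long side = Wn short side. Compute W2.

504 × 713 mm

Let W0's short side be w mm. w · w√2 = 1.44 m² = 1,440,000 mm², so w ≈ 1009.1 mm and w√2 ≈ 1427.0 mm → W0 = 1009 × 1427 mm.
W1: ⌊1427/2⌋ × 1009 = 713 × 1009 mm
W2: ⌊1009/2⌋ × 713 = 504 × 713 mm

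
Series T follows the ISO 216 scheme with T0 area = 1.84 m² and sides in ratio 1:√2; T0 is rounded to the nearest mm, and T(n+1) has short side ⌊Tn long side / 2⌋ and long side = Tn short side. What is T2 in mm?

Let T0's short side be w mm. w · w√2 = 1.84 m² = 1,840,000 mm², so w ≈ 1140.6 mm and w√2 ≈ 1613.1 mm → T0 = 1141 × 1613 mm.
T1: ⌊1613/2⌋ × 1141 = 806 × 1141 mm
T2: ⌊1141/2⌋ × 806 = 570 × 806 mm

570 × 806 mm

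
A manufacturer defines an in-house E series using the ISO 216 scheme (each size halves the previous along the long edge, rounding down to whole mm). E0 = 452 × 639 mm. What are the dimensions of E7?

E1 = 319 × 452 mm (from E0 by 1 halving).
E2: ⌊452/2⌋ × 319 = 226 × 319 mm
E3: ⌊319/2⌋ × 226 = 159 × 226 mm
E4: ⌊226/2⌋ × 159 = 113 × 159 mm
E5: ⌊159/2⌋ × 113 = 79 × 113 mm
E6: ⌊113/2⌋ × 79 = 56 × 79 mm
E7: ⌊79/2⌋ × 56 = 39 × 56 mm

39 × 56 mm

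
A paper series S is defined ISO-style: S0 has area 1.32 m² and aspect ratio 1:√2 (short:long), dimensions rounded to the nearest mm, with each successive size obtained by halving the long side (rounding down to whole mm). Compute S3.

Let S0's short side be w mm. w · w√2 = 1.32 m² = 1,320,000 mm², so w ≈ 966.1 mm and w√2 ≈ 1366.3 mm → S0 = 966 × 1366 mm.
S1: ⌊1366/2⌋ × 966 = 683 × 966 mm
S2: ⌊966/2⌋ × 683 = 483 × 683 mm
S3: ⌊683/2⌋ × 483 = 341 × 483 mm

341 × 483 mm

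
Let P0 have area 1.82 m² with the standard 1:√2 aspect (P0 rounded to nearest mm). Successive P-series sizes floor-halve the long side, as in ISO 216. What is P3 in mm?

Let P0's short side be w mm. w · w√2 = 1.82 m² = 1,820,000 mm², so w ≈ 1134.4 mm and w√2 ≈ 1604.3 mm → P0 = 1134 × 1604 mm.
P1: ⌊1604/2⌋ × 1134 = 802 × 1134 mm
P2: ⌊1134/2⌋ × 802 = 567 × 802 mm
P3: ⌊802/2⌋ × 567 = 401 × 567 mm

401 × 567 mm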